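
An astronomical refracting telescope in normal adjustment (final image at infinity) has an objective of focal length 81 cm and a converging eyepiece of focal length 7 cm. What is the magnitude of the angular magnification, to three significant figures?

11.6

|M| = f_obj/|f_eye| = 81/7 = 11.571.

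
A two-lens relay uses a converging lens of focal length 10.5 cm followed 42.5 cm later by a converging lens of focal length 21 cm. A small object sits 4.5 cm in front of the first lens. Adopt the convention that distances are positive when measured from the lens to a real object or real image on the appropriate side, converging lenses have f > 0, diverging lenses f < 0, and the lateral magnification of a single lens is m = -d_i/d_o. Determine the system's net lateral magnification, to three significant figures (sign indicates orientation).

-1.25

First lens: d_i1 = 1/(1/10.5 - 1/4.5) = -7.875 cm.
m_1 = -(-7.875)/4.5 = 1.7500.
With d_i1 < 0 the first image is virtual and lies on the object side; the object distance for lens 2 is d_o2 = 42.5 - (-7.875) = 50.375 cm.
Second lens: d_i2 = 1/(1/21 - 1/(50.375)) = 36.013 cm.
m_2 = -(36.013)/(50.375) = -0.7149.
Overall magnification: m = m_1 m_2 = -1.2511.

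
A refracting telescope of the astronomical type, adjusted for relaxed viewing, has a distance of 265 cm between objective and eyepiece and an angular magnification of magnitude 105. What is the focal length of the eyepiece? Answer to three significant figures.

In normal adjustment the tube length equals f_obj + f_eye and |M| = f_obj/f_eye.
So f_obj = 105 f_eye and 105 f_eye + f_eye = 265 cm, giving f_eye = 265/106 = 2.500 cm and f_obj = 262.500 cm.

2.50 cm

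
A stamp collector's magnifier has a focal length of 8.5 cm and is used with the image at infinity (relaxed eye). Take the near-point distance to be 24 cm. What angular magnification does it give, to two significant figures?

2.8

M = D/f = 24/8.5 = 2.824.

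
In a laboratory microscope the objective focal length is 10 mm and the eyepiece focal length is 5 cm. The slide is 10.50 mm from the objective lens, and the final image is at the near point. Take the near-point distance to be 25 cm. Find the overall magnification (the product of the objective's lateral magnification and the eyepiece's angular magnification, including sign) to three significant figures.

-120

Convert to cm: f_obj = 10 mm = 1 cm; d_o = 10.50 mm = 1.05 cm.
Objective: 1/d_i = 1/f_obj - 1/d_o = 1/1 - 1/1.05 = 0.04762 cm^-1, so d_i = 21.000 cm.
m_obj = -d_i/d_o = -21.000/1.05 = -20.000.
Eyepiece angular magnification (image at near point): M_eye = 1 + D/f_e = 1 + 25/5 = 6.000.
Overall M = m_obj x M_eye = (-20.000)(6.000) = -120.00.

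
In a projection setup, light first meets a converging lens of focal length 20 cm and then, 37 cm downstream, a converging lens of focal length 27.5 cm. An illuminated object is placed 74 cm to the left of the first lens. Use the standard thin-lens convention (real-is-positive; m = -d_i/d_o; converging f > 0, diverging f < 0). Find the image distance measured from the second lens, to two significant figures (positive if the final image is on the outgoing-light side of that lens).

Lens 1: 1/d_i1 = 1/f_1 - 1/d_o1 = 1/20 - 1/74 = 0.03649 cm^-1, so d_i1 = 27.407 cm.
The intermediate image is 27.407 cm to the right of lens 1, so d_o2 = L - d_i1 = 37 - 27.407 = 9.593 cm.
Lens 2: 1/d_i2 = 1/f_2 - 1/d_o2 = 1/27.5 - 1/(9.593) = -0.06788 cm^-1, so d_i2 = -14.731 cm.

-15 cm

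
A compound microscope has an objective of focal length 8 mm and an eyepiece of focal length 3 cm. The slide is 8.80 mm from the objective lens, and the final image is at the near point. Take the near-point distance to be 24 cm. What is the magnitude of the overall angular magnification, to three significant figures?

Convert to cm: f_obj = 8 mm = 0.8 cm; d_o = 8.80 mm = 0.88 cm.
Objective: 1/d_i = 1/f_obj - 1/d_o = 1/0.8 - 1/0.88 = 0.11364 cm^-1, so d_i = 8.800 cm.
m_obj = -d_i/d_o = -8.800/0.88 = -10.000.
Eyepiece angular magnification (image at near point): M_eye = 1 + D/f_e = 1 + 24/3 = 9.000.
Overall M = m_obj x M_eye = (-10.000)(9.000) = -90.00.
|M| = 90.00.

90.0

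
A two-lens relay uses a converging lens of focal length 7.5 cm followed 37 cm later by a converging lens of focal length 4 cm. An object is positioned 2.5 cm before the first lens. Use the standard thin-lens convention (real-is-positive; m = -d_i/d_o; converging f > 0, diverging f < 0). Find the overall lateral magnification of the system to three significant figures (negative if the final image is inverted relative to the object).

-0.163

First lens: d_i1 = 1/(1/7.5 - 1/2.5) = -3.750 cm.
m_1 = -(-3.750)/2.5 = 1.5000.
The intermediate image is virtual, 3.750 cm to the left of lens 1, so d_o2 = L - d_i1 = 37 - (-3.750) = 40.750 cm.
Second lens: d_i2 = 1/(1/4 - 1/(40.750)) = 4.435 cm.
m_2 = -(4.435)/(40.750) = -0.1088.
Overall magnification: m = m_1 m_2 = -0.1633.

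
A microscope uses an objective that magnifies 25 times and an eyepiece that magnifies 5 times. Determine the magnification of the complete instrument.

The overall magnification of a compound microscope is the product of the objective and eyepiece magnifications:
M = M_obj x M_eye = 25 x 5 = 125.

125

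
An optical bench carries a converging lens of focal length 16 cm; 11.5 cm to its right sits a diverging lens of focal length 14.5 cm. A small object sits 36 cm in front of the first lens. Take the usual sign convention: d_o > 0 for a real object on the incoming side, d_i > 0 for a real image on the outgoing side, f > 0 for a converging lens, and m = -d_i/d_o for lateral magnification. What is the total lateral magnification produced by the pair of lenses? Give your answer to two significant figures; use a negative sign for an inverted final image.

4.1

First lens: d_i1 = 1/(1/16 - 1/36) = 28.800 cm.
m_1 = -(28.800)/36 = -0.8000.
This image would form 28.800 cm past lens 1, i.e. 17.300 cm beyond lens 2, so it is a virtual object for lens 2: d_o2 = 11.5 - 28.800 = -17.300 cm.
Second lens: d_i2 = 1/(1/(-14.5) - 1/(-17.300)) = -89.589 cm.
m_2 = -(-89.589)/(-17.300) = -5.1786.
The system's lateral magnification is m_1 m_2 = (-0.8000)(-5.1786) = 4.1429.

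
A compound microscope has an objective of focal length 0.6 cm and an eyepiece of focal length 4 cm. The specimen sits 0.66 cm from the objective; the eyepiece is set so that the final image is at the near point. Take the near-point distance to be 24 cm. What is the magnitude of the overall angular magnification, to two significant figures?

Objective: 1/d_i = 1/f_obj - 1/d_o = 1/0.6 - 1/0.66 = 0.15152 cm^-1, so d_i = 6.600 cm.
m_obj = -d_i/d_o = -6.600/0.66 = -10.000.
Eyepiece angular magnification (image at near point): M_eye = 1 + D/f_e = 1 + 24/4 = 7.000.
Overall M = m_obj x M_eye = (-10.000)(7.000) = -70.00.
|M| = 70.00.

70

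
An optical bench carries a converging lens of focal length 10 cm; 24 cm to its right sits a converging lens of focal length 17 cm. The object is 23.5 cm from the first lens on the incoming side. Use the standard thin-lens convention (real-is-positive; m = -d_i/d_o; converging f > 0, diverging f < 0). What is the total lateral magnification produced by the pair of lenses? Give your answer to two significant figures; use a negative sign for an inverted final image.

Lens 1: 1/d_i1 = 1/f_1 - 1/d_o1 = 1/10 - 1/23.5 = 0.05745 cm^-1, so d_i1 = 17.407 cm.
m_1 = -(17.407)/23.5 = -0.7407.
Object distance for lens 2: d_o2 = 24 - 17.407 = 6.593 cm.
Lens 2: 1/d_i2 = 1/f_2 - 1/d_o2 = 1/17 - 1/(6.593) = -0.09286 cm^-1, so d_i2 = -10.769 cm.
m_2 = -(-10.769)/(6.593) = 1.6335.
The system's lateral magnification is m_1 m_2 = (-0.7407)(1.6335) = -1.2100.

-1.2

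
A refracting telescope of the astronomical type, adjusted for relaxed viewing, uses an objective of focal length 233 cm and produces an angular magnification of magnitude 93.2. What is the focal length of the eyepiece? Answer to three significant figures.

2.50 cm

|M| = f_obj/f_eye, so f_eye = f_obj/|M| = 233/93.2 = 2.500 cm.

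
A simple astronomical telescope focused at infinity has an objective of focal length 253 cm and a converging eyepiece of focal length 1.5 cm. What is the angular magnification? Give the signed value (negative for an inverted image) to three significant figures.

M = -f_obj/f_eye = -253/(1.5) = -168.667.

-169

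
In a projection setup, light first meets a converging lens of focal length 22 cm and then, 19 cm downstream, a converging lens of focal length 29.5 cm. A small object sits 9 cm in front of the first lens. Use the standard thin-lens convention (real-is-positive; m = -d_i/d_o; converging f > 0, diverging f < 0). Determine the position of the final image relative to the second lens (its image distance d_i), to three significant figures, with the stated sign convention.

213 cm

Applying the thin-lens equation to the first lens, 1/22 = 1/9 + 1/d_i1, which gives d_i1 = -15.231 cm.
The intermediate image is virtual, 15.231 cm to the left of lens 1, so d_o2 = L - d_i1 = 19 - (-15.231) = 34.231 cm.
Applying the thin-lens equation again with f_2 = 29.5 cm and d_o2 = 34.231 cm gives d_i2 = 213.455 cm.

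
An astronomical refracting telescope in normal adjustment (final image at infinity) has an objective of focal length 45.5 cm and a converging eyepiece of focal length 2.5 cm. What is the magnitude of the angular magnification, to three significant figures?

18.2

|M| = f_obj/|f_eye| = 45.5/2.5 = 18.200.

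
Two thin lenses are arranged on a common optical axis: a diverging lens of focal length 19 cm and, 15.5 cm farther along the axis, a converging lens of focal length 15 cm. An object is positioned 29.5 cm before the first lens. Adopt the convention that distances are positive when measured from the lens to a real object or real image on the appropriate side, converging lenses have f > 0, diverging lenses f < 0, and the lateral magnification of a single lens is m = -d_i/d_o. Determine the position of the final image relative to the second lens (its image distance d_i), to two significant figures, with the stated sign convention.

Applying the thin-lens equation to the first lens, 1/(-19) = 1/29.5 + 1/d_i1, which gives d_i1 = -11.557 cm.
With d_i1 < 0 the first image is virtual and lies on the object side; the object distance for lens 2 is d_o2 = 15.5 - (-11.557) = 27.057 cm.
Applying the thin-lens equation again with f_2 = 15 cm and d_o2 = 27.057 cm gives d_i2 = 33.662 cm.

34 cm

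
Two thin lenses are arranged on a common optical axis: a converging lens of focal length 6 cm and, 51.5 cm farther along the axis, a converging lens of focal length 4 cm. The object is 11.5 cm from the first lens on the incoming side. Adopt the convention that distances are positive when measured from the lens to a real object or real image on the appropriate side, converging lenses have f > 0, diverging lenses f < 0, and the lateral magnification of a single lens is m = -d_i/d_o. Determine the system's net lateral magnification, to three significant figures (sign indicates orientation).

0.125

First lens: d_i1 = 1/(1/6 - 1/11.5) = 12.545 cm.
m_1 = -(12.545)/11.5 = -1.0909.
Object distance for lens 2: d_o2 = 51.5 - 12.545 = 38.955 cm.
Second lens: d_i2 = 1/(1/4 - 1/(38.955)) = 4.458 cm.
m_2 = -(4.458)/(38.955) = -0.1144.
Total m = m_1 x m_2 = (-1.0909)(-0.1144) = 0.1248.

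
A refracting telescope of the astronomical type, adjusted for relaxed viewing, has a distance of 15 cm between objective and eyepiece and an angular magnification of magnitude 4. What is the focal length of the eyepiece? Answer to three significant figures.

3.00 cm

In normal adjustment the tube length equals f_obj + f_eye and |M| = f_obj/f_eye.
So f_obj = 4 f_eye and 4 f_eye + f_eye = 15 cm, giving f_eye = 15/5 = 3.000 cm and f_obj = 12.000 cm.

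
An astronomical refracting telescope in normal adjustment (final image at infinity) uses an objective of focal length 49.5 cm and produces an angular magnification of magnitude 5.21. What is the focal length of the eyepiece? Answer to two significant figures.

|M| = f_obj/f_eye, so f_eye = f_obj/|M| = 49.5/5.21 = 9.501 cm.

9.5 cm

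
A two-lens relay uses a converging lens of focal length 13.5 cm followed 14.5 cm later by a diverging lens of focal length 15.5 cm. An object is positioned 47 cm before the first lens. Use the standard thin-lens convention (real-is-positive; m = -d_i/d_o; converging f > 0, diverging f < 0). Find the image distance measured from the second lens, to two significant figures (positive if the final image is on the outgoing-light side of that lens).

6.2 cm

Lens 1: 1/d_i1 = 1/f_1 - 1/d_o1 = 1/13.5 - 1/47 = 0.05280 cm^-1, so d_i1 = 18.940 cm.
Since 18.940 cm > 14.5 cm, the first image lies past the second lens and serves as a virtual object: d_o2 = L - d_i1 = -4.440 cm.
Lens 2: 1/d_i2 = 1/f_2 - 1/d_o2 = 1/(-15.5) - 1/(-4.440) = 0.16069 cm^-1, so d_i2 = 6.223 cm.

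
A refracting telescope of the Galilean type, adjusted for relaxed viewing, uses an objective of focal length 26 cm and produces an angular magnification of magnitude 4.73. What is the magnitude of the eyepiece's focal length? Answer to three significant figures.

|M| = f_obj/|f_eye|, so |f_eye| = f_obj/|M| = 26/4.73 = 5.497 cm.
(The eyepiece is diverging, so its signed focal length is -5.497 cm.)

5.50 cm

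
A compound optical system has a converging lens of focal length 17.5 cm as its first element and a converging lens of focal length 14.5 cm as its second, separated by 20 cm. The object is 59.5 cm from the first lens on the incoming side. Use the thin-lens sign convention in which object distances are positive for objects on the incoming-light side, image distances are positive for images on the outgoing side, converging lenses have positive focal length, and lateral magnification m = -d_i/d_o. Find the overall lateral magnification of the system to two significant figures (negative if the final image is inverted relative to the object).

Applying the thin-lens equation to the first lens, 1/17.5 = 1/59.5 + 1/d_i1, which gives d_i1 = 24.792 cm.
Its lateral magnification is m_1 = -d_i1/d_o1 = -(24.792)/59.5 = -0.4167.
This image would form 24.792 cm past lens 1, i.e. 4.792 cm beyond lens 2, so it is a virtual object for lens 2: d_o2 = 20 - 24.792 = -4.792 cm.
Applying the thin-lens equation again with f_2 = 14.5 cm and d_o2 = -4.792 cm gives d_i2 = 3.602 cm.
m_2 = -(3.602)/(-4.792) = 0.7516.
Total m = m_1 x m_2 = (-0.4167)(0.7516) = -0.3132.

-0.31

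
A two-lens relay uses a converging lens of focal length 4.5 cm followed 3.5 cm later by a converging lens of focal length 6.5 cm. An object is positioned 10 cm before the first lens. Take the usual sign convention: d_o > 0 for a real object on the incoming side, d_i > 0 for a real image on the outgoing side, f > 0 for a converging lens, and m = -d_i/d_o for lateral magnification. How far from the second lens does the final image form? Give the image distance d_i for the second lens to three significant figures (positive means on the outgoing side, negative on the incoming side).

Applying the thin-lens equation to the first lens, 1/4.5 = 1/10 + 1/d_i1, which gives d_i1 = 8.182 cm.
Since 8.182 cm > 3.5 cm, the first image lies past the second lens and serves as a virtual object: d_o2 = L - d_i1 = -4.682 cm.
Applying the thin-lens equation again with f_2 = 6.5 cm and d_o2 = -4.682 cm gives d_i2 = 2.722 cm.

2.72 cm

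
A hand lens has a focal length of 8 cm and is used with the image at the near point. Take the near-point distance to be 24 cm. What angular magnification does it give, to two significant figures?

M = 1 + D/f = 1 + 24/8 = 4.000.

4.0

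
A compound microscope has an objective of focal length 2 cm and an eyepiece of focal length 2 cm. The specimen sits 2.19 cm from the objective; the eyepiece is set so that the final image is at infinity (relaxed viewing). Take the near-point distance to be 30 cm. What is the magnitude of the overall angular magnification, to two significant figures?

160

Objective: 1/d_i = 1/f_obj - 1/d_o = 1/2 - 1/2.19 = 0.04338 cm^-1, so d_i = 23.053 cm.
m_obj = -d_i/d_o = -23.053/2.19 = -10.526.
Eyepiece angular magnification (image at infinity): M_eye = D/f_e = 30/2 = 15.000.
Overall M = m_obj x M_eye = (-10.526)(15.000) = -157.89.
|M| = 157.89.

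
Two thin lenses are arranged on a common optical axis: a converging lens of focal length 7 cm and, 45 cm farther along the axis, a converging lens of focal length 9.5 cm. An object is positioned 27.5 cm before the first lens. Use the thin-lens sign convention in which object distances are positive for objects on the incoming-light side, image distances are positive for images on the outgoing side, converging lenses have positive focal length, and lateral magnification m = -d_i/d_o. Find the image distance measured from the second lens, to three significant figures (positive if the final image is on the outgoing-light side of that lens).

Lens 1: 1/d_i1 = 1/f_1 - 1/d_o1 = 1/7 - 1/27.5 = 0.10649 cm^-1, so d_i1 = 9.390 cm.
That image sits 35.610 cm in front of the second lens, so d_o2 = 35.610 cm.
Lens 2: 1/d_i2 = 1/f_2 - 1/d_o2 = 1/9.5 - 1/(35.610) = 0.07718 cm^-1, so d_i2 = 12.957 cm.

13.0 cm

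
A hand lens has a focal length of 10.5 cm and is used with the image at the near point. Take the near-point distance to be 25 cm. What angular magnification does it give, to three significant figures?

3.38

M = 1 + D/f = 1 + 25/10.5 = 3.381.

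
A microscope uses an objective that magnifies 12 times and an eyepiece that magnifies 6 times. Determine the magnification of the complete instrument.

The overall magnification of a compound microscope is the product of the objective and eyepiece magnifications:
M = M_obj x M_eye = 12 x 6 = 72.

72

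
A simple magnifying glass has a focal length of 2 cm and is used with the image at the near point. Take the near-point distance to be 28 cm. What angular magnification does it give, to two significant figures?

15

M = 1 + D/f = 1 + 28/2 = 15.000.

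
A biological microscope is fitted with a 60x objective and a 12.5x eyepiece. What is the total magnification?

750

The overall magnification of a compound microscope is the product of the objective and eyepiece magnifications:
M = M_obj x M_eye = 60 x 12.5 = 750.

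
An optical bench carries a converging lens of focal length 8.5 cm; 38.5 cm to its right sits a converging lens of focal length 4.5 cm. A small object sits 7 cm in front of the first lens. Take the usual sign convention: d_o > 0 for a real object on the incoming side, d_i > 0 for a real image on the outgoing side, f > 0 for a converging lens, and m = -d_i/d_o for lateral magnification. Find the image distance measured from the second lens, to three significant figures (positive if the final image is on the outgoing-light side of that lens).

4.77 cm

First lens: d_i1 = 1/(1/8.5 - 1/7) = -39.667 cm.
With d_i1 < 0 the first image is virtual and lies on the object side; the object distance for lens 2 is d_o2 = 38.5 - (-39.667) = 78.167 cm.
Second lens: d_i2 = 1/(1/4.5 - 1/(78.167)) = 4.775 cm.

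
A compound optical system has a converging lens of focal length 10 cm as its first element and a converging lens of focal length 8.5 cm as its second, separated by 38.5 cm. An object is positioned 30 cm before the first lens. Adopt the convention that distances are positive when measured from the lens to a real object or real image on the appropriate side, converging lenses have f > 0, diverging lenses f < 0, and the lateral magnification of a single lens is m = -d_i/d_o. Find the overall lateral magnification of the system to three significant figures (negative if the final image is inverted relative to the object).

Lens 1: 1/d_i1 = 1/f_1 - 1/d_o1 = 1/10 - 1/30 = 0.06667 cm^-1, so d_i1 = 15.000 cm.
m_1 = -(15.000)/30 = -0.5000.
That image sits 23.500 cm in front of the second lens, so d_o2 = 23.500 cm.
Lens 2: 1/d_i2 = 1/f_2 - 1/d_o2 = 1/8.5 - 1/(23.500) = 0.07509 cm^-1, so d_i2 = 13.317 cm.
m_2 = -(13.317)/(23.500) = -0.5667.
Total m = m_1 x m_2 = (-0.5000)(-0.5667) = 0.2833.

0.283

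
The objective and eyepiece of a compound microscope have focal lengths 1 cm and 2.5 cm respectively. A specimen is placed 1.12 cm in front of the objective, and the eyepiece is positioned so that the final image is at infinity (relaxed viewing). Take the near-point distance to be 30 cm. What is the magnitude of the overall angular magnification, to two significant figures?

Objective: 1/d_i = 1/f_obj - 1/d_o = 1/1 - 1/1.12 = 0.10714 cm^-1, so d_i = 9.333 cm.
m_obj = -d_i/d_o = -9.333/1.12 = -8.333.
Eyepiece angular magnification (image at infinity): M_eye = D/f_e = 30/2.5 = 12.000.
Overall M = m_obj x M_eye = (-8.333)(12.000) = -100.00.
|M| = 100.00.

100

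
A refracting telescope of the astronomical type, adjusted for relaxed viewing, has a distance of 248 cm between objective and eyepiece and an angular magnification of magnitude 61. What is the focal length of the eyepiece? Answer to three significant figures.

In normal adjustment the tube length equals f_obj + f_eye and |M| = f_obj/f_eye.
So f_obj = 61 f_eye and 61 f_eye + f_eye = 248 cm, giving f_eye = 248/62 = 4.000 cm and f_obj = 244.000 cm.

4.00 cm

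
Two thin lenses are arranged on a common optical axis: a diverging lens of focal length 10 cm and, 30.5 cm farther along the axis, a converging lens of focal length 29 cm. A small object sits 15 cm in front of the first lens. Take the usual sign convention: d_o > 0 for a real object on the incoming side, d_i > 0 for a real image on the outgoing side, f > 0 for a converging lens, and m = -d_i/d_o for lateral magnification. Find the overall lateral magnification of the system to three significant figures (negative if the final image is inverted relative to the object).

Applying the thin-lens equation to the first lens, 1/(-10) = 1/15 + 1/d_i1, which gives d_i1 = -6.000 cm.
Its lateral magnification is m_1 = -d_i1/d_o1 = -(-6.000)/15 = 0.4000.
With d_i1 < 0 the first image is virtual and lies on the object side; the object distance for lens 2 is d_o2 = 30.5 - (-6.000) = 36.500 cm.
Applying the thin-lens equation again with f_2 = 29 cm and d_o2 = 36.500 cm gives d_i2 = 141.133 cm.
m_2 = -(141.133)/(36.500) = -3.8667.
Overall magnification: m = m_1 m_2 = -1.5467.

-1.55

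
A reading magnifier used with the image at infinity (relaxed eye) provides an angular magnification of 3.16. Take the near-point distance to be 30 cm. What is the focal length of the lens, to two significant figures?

9.5 cm

For the image at infinity, M = D/f.
f = D/M = 30/3.16 = 9.494 cm.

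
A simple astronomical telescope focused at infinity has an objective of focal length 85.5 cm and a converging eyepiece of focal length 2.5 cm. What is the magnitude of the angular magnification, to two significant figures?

|M| = f_obj/|f_eye| = 85.5/2.5 = 34.200.

34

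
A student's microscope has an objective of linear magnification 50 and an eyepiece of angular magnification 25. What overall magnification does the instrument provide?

The overall magnification of a compound microscope is the product of the objective and eyepiece magnifications:
M = M_obj x M_eye = 50 x 25 = 1250.

1250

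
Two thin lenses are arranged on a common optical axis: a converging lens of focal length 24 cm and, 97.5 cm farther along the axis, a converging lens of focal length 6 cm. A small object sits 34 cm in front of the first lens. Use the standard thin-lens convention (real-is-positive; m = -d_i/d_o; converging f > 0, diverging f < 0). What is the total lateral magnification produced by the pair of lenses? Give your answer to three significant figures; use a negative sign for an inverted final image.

1.45

First lens: d_i1 = 1/(1/24 - 1/34) = 81.600 cm.
m_1 = -(81.600)/34 = -2.4000.
That image sits 15.900 cm in front of the second lens, so d_o2 = 15.900 cm.
Second lens: d_i2 = 1/(1/6 - 1/(15.900)) = 9.636 cm.
m_2 = -(9.636)/(15.900) = -0.6061.
Overall magnification: m = m_1 m_2 = 1.4545.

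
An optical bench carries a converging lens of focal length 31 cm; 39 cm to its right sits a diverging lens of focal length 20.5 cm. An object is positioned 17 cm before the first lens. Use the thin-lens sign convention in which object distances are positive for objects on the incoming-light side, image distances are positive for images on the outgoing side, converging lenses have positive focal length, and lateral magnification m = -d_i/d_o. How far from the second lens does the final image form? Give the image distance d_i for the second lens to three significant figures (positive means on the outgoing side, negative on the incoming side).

-16.2 cm

Lens 1: 1/d_i1 = 1/f_1 - 1/d_o1 = 1/31 - 1/17 = -0.02657 cm^-1, so d_i1 = -37.643 cm.
The intermediate image is virtual, 37.643 cm to the left of lens 1, so d_o2 = L - d_i1 = 39 - (-37.643) = 76.643 cm.
Lens 2: 1/d_i2 = 1/f_2 - 1/d_o2 = 1/(-20.5) - 1/(76.643) = -0.06183 cm^-1, so d_i2 = -16.174 cm.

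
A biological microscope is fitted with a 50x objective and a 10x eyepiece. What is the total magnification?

The overall magnification of a compound microscope is the product of the objective and eyepiece magnifications:
M = M_obj x M_eye = 50 x 10 = 500.

500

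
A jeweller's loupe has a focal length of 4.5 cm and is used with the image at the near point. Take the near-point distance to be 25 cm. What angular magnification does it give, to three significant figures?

M = 1 + D/f = 1 + 25/4.5 = 6.556.

6.56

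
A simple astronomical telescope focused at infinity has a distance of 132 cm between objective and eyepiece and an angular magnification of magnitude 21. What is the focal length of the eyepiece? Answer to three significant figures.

6.00 cm

In normal adjustment the tube length equals f_obj + f_eye and |M| = f_obj/f_eye.
So f_obj = 21 f_eye and 21 f_eye + f_eye = 132 cm, giving f_eye = 132/22 = 6.000 cm and f_obj = 126.000 cm.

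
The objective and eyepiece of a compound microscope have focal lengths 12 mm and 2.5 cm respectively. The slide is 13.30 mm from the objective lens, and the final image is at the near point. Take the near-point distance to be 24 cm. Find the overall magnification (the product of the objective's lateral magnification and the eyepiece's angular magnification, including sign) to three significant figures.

Convert to cm: f_obj = 12 mm = 1.2 cm; d_o = 13.30 mm = 1.33 cm.
Objective: 1/d_i = 1/f_obj - 1/d_o = 1/1.2 - 1/1.33 = 0.08145 cm^-1, so d_i = 12.277 cm.
m_obj = -d_i/d_o = -12.277/1.33 = -9.231.
Eyepiece angular magnification (image at near point): M_eye = 1 + D/f_e = 1 + 24/2.5 = 10.600.
Overall M = m_obj x M_eye = (-9.231)(10.600) = -97.85.

-97.8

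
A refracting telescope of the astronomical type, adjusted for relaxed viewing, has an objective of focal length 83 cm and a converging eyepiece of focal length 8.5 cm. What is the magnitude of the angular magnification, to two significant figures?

|M| = f_obj/|f_eye| = 83/8.5 = 9.765.

9.8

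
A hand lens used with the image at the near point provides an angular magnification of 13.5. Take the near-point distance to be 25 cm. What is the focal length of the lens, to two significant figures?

2.0 cm

For the image at the near point, M = 1 + D/f.
f = D/(M - 1) = 25/(13.5 - 1) = 2.000 cm.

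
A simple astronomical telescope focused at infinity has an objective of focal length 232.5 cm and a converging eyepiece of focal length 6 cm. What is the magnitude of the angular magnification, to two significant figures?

|M| = f_obj/|f_eye| = 232.5/6 = 38.750.

39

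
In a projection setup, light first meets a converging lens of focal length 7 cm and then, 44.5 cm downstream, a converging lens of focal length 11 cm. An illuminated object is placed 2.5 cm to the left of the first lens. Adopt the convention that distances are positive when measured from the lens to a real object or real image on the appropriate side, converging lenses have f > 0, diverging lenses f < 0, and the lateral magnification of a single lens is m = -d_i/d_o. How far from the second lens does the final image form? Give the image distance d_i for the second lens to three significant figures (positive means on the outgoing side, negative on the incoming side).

First lens: d_i1 = 1/(1/7 - 1/2.5) = -3.889 cm.
With d_i1 < 0 the first image is virtual and lies on the object side; the object distance for lens 2 is d_o2 = 44.5 - (-3.889) = 48.389 cm.
Second lens: d_i2 = 1/(1/11 - 1/(48.389)) = 14.236 cm.

14.2 cm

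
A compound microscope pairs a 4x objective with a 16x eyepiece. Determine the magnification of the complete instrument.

64

The overall magnification of a compound microscope is the product of the objective and eyepiece magnifications:
M = M_obj x M_eye = 4 x 16 = 64.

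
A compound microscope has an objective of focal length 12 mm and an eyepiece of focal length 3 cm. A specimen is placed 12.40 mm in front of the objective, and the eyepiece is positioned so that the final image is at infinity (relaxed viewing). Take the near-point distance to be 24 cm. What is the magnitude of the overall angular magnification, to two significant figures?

240

Convert to cm: f_obj = 12 mm = 1.2 cm; d_o = 12.40 mm = 1.24 cm.
Objective: 1/d_i = 1/f_obj - 1/d_o = 1/1.2 - 1/1.24 = 0.02688 cm^-1, so d_i = 37.200 cm.
m_obj = -d_i/d_o = -37.200/1.24 = -30.000.
Eyepiece angular magnification (image at infinity): M_eye = D/f_e = 24/3 = 8.000.
Overall M = m_obj x M_eye = (-30.000)(8.000) = -240.00.
|M| = 240.00.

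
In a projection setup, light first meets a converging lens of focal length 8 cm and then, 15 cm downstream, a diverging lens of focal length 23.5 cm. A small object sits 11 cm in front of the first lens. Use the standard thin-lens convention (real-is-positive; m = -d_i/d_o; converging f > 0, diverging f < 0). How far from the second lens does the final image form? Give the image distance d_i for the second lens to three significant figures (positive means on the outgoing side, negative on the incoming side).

36.7 cm

Applying the thin-lens equation to the first lens, 1/8 = 1/11 + 1/d_i1, which gives d_i1 = 29.333 cm.
This image would form 29.333 cm past lens 1, i.e. 14.333 cm beyond lens 2, so it is a virtual object for lens 2: d_o2 = 15 - 29.333 = -14.333 cm.
Applying the thin-lens equation again with f_2 = -23.5 cm and d_o2 = -14.333 cm gives d_i2 = 36.745 cm.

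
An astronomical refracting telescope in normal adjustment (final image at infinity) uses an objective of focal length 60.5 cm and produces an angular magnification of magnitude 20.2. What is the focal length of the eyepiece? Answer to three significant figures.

|M| = f_obj/f_eye, so f_eye = f_obj/|M| = 60.5/20.2 = 2.995 cm.

3.00 cm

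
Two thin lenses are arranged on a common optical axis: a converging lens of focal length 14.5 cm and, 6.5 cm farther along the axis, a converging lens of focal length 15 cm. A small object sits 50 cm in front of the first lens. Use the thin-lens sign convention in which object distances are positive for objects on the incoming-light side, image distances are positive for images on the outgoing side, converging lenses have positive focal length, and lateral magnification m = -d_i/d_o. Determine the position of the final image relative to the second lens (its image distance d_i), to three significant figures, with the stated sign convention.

Lens 1: 1/d_i1 = 1/f_1 - 1/d_o1 = 1/14.5 - 1/50 = 0.04897 cm^-1, so d_i1 = 20.423 cm.
This image would form 20.423 cm past lens 1, i.e. 13.923 cm beyond lens 2, so it is a virtual object for lens 2: d_o2 = 6.5 - 20.423 = -13.923 cm.
Lens 2: 1/d_i2 = 1/f_2 - 1/d_o2 = 1/15 - 1/(-13.923) = 0.13849 cm^-1, so d_i2 = 7.221 cm.

7.22 cm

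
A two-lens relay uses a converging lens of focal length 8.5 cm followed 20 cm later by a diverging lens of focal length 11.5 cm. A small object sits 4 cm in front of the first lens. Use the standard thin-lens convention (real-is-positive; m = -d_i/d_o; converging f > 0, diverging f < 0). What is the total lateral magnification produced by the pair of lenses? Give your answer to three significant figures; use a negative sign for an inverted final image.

Lens 1: 1/d_i1 = 1/f_1 - 1/d_o1 = 1/8.5 - 1/4 = -0.13235 cm^-1, so d_i1 = -7.556 cm.
m_1 = -(-7.556)/4 = 1.8889.
The intermediate image is virtual, 7.556 cm to the left of lens 1, so d_o2 = L - d_i1 = 20 - (-7.556) = 27.556 cm.
Lens 2: 1/d_i2 = 1/f_2 - 1/d_o2 = 1/(-11.5) - 1/(27.556) = -0.12325 cm^-1, so d_i2 = -8.114 cm.
m_2 = -(-8.114)/(27.556) = 0.2945.
Overall magnification: m = m_1 m_2 = 0.5562.

0.556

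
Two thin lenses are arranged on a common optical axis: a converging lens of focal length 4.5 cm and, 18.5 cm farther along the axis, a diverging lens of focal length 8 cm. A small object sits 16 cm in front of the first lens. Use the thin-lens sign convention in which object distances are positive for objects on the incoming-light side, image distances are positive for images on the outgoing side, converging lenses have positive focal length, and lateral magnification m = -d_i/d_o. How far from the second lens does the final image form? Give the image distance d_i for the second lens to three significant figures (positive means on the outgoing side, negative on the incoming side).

Applying the thin-lens equation to the first lens, 1/4.5 = 1/16 + 1/d_i1, which gives d_i1 = 6.261 cm.
Object distance for lens 2: d_o2 = 18.5 - 6.261 = 12.239 cm.
Applying the thin-lens equation again with f_2 = -8 cm and d_o2 = 12.239 cm gives d_i2 = -4.838 cm.

-4.84 cm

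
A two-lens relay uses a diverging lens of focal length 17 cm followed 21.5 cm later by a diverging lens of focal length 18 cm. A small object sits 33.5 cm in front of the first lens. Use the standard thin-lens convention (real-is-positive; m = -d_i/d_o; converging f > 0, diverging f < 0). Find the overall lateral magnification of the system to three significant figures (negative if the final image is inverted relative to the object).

Applying the thin-lens equation to the first lens, 1/(-17) = 1/33.5 + 1/d_i1, which gives d_i1 = -11.277 cm.
Its lateral magnification is m_1 = -d_i1/d_o1 = -(-11.277)/33.5 = 0.3366.
The intermediate image is virtual, 11.277 cm to the left of lens 1, so d_o2 = L - d_i1 = 21.5 - (-11.277) = 32.777 cm.
Applying the thin-lens equation again with f_2 = -18 cm and d_o2 = 32.777 cm gives d_i2 = -11.619 cm.
m_2 = -(-11.619)/(32.777) = 0.3545.
The system's lateral magnification is m_1 m_2 = (0.3366)(0.3545) = 0.1193.

0.119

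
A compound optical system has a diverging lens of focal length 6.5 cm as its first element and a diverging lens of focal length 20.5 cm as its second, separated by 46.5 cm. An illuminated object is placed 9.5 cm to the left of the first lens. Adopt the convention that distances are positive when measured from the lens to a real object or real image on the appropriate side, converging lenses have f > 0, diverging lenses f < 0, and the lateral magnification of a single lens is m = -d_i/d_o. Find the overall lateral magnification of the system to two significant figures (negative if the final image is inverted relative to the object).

First lens: d_i1 = 1/(1/(-6.5) - 1/9.5) = -3.859 cm.
m_1 = -(-3.859)/9.5 = 0.4062.
The intermediate image is virtual, 3.859 cm to the left of lens 1, so d_o2 = L - d_i1 = 46.5 - (-3.859) = 50.359 cm.
Second lens: d_i2 = 1/(1/(-20.5) - 1/(50.359)) = -14.569 cm.
m_2 = -(-14.569)/(50.359) = 0.2893.
Overall magnification: m = m_1 m_2 = 0.1175.

0.12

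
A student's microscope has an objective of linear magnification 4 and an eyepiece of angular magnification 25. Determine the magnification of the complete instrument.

100

The overall magnification of a compound microscope is the product of the objective and eyepiece magnifications:
M = M_obj x M_eye = 4 x 25 = 100.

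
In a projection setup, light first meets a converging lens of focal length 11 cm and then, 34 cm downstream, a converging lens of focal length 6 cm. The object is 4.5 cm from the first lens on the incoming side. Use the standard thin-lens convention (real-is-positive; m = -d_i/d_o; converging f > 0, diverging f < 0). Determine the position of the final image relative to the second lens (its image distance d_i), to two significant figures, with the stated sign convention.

Lens 1: 1/d_i1 = 1/f_1 - 1/d_o1 = 1/11 - 1/4.5 = -0.13131 cm^-1, so d_i1 = -7.615 cm.
The intermediate image is virtual, 7.615 cm to the left of lens 1, so d_o2 = L - d_i1 = 34 - (-7.615) = 41.615 cm.
Lens 2: 1/d_i2 = 1/f_2 - 1/d_o2 = 1/6 - 1/(41.615) = 0.14264 cm^-1, so d_i2 = 7.011 cm.

7.0 cm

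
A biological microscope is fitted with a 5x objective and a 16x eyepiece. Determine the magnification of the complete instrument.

80

The overall magnification of a compound microscope is the product of the objective and eyepiece magnifications:
M = M_obj x M_eye = 5 x 16 = 80.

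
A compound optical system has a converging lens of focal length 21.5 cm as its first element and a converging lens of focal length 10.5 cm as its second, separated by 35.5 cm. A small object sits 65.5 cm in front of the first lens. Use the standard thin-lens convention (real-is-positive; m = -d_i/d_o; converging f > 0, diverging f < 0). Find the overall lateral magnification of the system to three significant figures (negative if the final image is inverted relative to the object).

-0.732

First lens: d_i1 = 1/(1/21.5 - 1/65.5) = 32.006 cm.
m_1 = -(32.006)/65.5 = -0.4886.
That image sits 3.494 cm in front of the second lens, so d_o2 = 3.494 cm.
Second lens: d_i2 = 1/(1/10.5 - 1/(3.494)) = -5.237 cm.
m_2 = -(-5.237)/(3.494) = 1.4988.
The system's lateral magnification is m_1 m_2 = (-0.4886)(1.4988) = -0.7324.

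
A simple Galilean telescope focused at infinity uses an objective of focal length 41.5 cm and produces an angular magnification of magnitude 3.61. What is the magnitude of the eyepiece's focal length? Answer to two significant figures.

|M| = f_obj/|f_eye|, so |f_eye| = f_obj/|M| = 41.5/3.61 = 11.496 cm.
(The eyepiece is diverging, so its signed focal length is -11.496 cm.)

11 cm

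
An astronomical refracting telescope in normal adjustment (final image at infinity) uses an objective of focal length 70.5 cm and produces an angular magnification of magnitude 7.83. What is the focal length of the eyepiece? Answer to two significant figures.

9.0 cm

|M| = f_obj/f_eye, so f_eye = f_obj/|M| = 70.5/7.83 = 9.004 cm.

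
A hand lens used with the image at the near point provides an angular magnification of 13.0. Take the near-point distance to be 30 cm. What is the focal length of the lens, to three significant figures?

2.50 cm

For the image at the near point, M = 1 + D/f.
f = D/(M - 1) = 30/(13.0 - 1) = 2.500 cm.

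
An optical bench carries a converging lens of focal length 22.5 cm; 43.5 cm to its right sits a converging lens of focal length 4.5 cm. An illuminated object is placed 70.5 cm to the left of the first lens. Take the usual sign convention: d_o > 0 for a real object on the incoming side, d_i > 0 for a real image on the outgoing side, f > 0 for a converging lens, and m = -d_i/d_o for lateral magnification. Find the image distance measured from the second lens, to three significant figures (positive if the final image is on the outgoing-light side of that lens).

Lens 1: 1/d_i1 = 1/f_1 - 1/d_o1 = 1/22.5 - 1/70.5 = 0.03026 cm^-1, so d_i1 = 33.047 cm.
The intermediate image is 33.047 cm to the right of lens 1, so d_o2 = L - d_i1 = 43.5 - 33.047 = 10.453 cm.
Lens 2: 1/d_i2 = 1/f_2 - 1/d_o2 = 1/4.5 - 1/(10.453) = 0.12656 cm^-1, so d_i2 = 7.902 cm.

7.90 cm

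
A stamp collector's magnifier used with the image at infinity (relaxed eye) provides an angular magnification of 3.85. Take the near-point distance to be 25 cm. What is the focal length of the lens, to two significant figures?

6.5 cm

For the image at infinity, M = D/f.
f = D/M = 25/3.85 = 6.494 cm.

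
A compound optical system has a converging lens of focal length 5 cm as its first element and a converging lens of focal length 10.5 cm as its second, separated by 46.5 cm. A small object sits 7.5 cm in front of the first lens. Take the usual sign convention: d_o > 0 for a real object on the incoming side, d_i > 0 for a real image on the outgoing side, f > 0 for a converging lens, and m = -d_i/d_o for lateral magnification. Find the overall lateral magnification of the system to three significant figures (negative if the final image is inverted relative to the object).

First lens: d_i1 = 1/(1/5 - 1/7.5) = 15.000 cm.
m_1 = -(15.000)/7.5 = -2.0000.
The intermediate image is 15.000 cm to the right of lens 1, so d_o2 = L - d_i1 = 46.5 - 15.000 = 31.500 cm.
Second lens: d_i2 = 1/(1/10.5 - 1/(31.500)) = 15.750 cm.
m_2 = -(15.750)/(31.500) = -0.5000.
Total m = m_1 x m_2 = (-2.0000)(-0.5000) = 1.0000.

1.00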